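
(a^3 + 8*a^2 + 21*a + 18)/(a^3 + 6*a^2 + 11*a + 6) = (a + 3)/(a + 1)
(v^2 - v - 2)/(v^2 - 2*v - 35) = (-v^2 + v + 2)/(-v^2 + 2*v + 35)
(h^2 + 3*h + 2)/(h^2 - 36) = (h^2 + 3*h + 2)/(h^2 - 36)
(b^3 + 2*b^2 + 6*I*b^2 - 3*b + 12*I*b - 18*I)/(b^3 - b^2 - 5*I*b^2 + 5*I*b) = (b^2 + 3*b*(1 + 2*I) + 18*I)/(b*(b - 5*I))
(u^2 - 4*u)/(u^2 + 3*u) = (u - 4)/(u + 3)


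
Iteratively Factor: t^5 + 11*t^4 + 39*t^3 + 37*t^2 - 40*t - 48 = (t + 4)*(t^4 + 7*t^3 + 11*t^2 - 7*t - 12) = (t - 1)*(t + 4)*(t^3 + 8*t^2 + 19*t + 12) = (t - 1)*(t + 3)*(t + 4)*(t^2 + 5*t + 4) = (t - 1)*(t + 1)*(t + 3)*(t + 4)*(t + 4)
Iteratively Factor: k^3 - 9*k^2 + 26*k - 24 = (k - 3)*(k^2 - 6*k + 8) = (k - 3)*(k - 2)*(k - 4)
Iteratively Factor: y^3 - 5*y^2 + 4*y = (y - 4)*(y^2 - y) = (y - 4)*(y - 1)*(y)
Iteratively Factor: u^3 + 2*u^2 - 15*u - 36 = (u + 3)*(u^2 - u - 12) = (u - 4)*(u + 3)*(u + 3)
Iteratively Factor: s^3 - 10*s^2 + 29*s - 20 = (s - 5)*(s^2 - 5*s + 4) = (s - 5)*(s - 1)*(s - 4)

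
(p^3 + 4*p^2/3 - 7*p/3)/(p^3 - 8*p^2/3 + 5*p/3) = (3*p + 7)/(3*p - 5)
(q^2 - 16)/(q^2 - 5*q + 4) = (q + 4)/(q - 1)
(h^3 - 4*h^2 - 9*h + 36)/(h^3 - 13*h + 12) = (h^2 - h - 12)/(h^2 + 3*h - 4)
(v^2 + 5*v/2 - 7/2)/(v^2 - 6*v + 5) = (v + 7/2)/(v - 5)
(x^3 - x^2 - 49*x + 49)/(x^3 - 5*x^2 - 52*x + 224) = (x^2 - 8*x + 7)/(x^2 - 12*x + 32)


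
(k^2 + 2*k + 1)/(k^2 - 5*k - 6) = (k + 1)/(k - 6)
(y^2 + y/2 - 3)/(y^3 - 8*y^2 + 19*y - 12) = (y^2 + y/2 - 3)/(y^3 - 8*y^2 + 19*y - 12)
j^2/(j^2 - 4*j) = j/(j - 4)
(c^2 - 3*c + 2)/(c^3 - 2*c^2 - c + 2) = 1/(c + 1)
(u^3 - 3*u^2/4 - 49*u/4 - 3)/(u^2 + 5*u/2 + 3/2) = (4*u^3 - 3*u^2 - 49*u - 12)/(2*(2*u^2 + 5*u + 3))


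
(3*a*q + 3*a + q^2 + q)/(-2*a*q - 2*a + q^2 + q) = (3*a + q)/(-2*a + q)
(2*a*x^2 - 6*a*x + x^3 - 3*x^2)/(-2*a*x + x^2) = (-2*a*x + 6*a - x^2 + 3*x)/(2*a - x)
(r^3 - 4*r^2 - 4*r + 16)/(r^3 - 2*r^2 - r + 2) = (r^2 - 2*r - 8)/(r^2 - 1)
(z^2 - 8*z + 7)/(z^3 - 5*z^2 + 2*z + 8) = (z^2 - 8*z + 7)/(z^3 - 5*z^2 + 2*z + 8)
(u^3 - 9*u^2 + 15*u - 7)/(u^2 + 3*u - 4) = (u^2 - 8*u + 7)/(u + 4)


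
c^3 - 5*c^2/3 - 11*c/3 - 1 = (c - 3)*(c + 1/3)*(c + 1)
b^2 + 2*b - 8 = (b - 2)*(b + 4)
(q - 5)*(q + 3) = q^2 - 2*q - 15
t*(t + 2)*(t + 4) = t^3 + 6*t^2 + 8*t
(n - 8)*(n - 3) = n^2 - 11*n + 24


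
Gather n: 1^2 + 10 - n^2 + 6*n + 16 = -n^2 + 6*n + 27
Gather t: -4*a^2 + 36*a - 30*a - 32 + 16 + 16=-4*a^2 + 6*a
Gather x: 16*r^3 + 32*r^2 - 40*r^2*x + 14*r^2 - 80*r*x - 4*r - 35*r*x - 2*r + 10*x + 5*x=16*r^3 + 46*r^2 - 6*r + x*(-40*r^2 - 115*r + 15)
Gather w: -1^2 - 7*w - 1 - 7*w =-14*w - 2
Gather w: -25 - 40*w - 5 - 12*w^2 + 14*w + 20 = -12*w^2 - 26*w - 10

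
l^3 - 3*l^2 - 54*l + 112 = (l - 8)*(l - 2)*(l + 7)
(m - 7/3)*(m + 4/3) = m^2 - m - 28/9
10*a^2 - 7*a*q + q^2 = (-5*a + q)*(-2*a + q)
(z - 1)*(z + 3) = z^2 + 2*z - 3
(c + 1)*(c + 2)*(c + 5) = c^3 + 8*c^2 + 17*c + 10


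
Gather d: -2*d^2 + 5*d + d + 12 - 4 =-2*d^2 + 6*d + 8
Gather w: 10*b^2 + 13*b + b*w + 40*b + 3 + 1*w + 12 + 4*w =10*b^2 + 53*b + w*(b + 5) + 15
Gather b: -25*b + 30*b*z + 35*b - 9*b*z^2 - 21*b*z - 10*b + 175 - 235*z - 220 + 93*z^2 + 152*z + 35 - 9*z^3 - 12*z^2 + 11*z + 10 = b*(-9*z^2 + 9*z) - 9*z^3 + 81*z^2 - 72*z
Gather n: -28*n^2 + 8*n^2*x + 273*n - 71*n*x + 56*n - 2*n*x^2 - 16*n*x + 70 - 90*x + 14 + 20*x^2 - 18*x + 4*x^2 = n^2*(8*x - 28) + n*(-2*x^2 - 87*x + 329) + 24*x^2 - 108*x + 84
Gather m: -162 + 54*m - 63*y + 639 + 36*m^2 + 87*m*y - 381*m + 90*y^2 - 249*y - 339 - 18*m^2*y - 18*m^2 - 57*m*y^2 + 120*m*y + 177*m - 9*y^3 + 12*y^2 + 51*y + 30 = m^2*(18 - 18*y) + m*(-57*y^2 + 207*y - 150) - 9*y^3 + 102*y^2 - 261*y + 168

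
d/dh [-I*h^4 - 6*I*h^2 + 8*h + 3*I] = -4*I*h^3 - 12*I*h + 8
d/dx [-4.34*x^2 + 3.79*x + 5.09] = 3.79 - 8.68*x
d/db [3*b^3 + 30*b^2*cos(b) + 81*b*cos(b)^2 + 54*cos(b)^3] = -30*b^2*sin(b) + 9*b^2 - 81*b*sin(2*b) + 60*b*cos(b) - 162*sin(b)*cos(b)^2 + 81*cos(b)^2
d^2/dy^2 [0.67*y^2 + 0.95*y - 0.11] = 1.34000000000000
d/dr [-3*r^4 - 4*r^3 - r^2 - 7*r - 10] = -12*r^3 - 12*r^2 - 2*r - 7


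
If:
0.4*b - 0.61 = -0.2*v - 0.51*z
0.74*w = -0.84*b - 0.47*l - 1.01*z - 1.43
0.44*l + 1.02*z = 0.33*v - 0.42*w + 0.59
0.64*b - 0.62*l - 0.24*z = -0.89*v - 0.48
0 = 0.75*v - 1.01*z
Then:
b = -2.42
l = 1.41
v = 2.73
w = -2.84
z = 2.02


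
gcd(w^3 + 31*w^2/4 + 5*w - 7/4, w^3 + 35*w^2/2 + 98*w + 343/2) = w + 7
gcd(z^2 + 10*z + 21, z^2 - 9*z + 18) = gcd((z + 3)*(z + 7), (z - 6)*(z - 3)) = 1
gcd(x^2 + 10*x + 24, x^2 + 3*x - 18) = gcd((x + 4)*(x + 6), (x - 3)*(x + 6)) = x + 6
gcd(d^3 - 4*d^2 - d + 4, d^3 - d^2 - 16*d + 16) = d^2 - 5*d + 4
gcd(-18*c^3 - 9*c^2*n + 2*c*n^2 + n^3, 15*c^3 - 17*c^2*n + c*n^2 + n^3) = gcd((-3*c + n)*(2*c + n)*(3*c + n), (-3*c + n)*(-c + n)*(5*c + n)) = 3*c - n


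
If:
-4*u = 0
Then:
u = 0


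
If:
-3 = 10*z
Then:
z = -3/10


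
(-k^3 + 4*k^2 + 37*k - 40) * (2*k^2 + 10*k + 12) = -2*k^5 - 2*k^4 + 102*k^3 + 338*k^2 + 44*k - 480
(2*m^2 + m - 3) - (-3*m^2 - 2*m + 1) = 5*m^2 + 3*m - 4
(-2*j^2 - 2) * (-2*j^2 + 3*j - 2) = 4*j^4 - 6*j^3 + 8*j^2 - 6*j + 4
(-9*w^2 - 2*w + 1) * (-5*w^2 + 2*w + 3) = 45*w^4 - 8*w^3 - 36*w^2 - 4*w + 3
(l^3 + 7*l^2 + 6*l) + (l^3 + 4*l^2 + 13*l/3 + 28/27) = 2*l^3 + 11*l^2 + 31*l/3 + 28/27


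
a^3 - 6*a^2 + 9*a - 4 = (a - 4)*(a - 1)^2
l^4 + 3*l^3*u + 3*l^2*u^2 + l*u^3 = l*(l + u)^3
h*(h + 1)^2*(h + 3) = h^4 + 5*h^3 + 7*h^2 + 3*h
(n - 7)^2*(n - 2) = n^3 - 16*n^2 + 77*n - 98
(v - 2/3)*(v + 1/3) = v^2 - v/3 - 2/9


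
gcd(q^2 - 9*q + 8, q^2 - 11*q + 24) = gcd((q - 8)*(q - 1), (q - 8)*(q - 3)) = q - 8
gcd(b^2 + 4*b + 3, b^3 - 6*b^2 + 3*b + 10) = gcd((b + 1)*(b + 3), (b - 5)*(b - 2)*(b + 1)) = b + 1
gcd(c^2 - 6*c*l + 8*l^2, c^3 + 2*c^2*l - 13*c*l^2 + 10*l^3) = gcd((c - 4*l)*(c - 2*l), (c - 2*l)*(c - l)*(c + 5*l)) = c - 2*l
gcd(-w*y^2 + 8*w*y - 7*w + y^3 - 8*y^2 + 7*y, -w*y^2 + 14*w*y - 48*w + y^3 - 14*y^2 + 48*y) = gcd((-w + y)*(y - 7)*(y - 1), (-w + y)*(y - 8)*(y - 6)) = -w + y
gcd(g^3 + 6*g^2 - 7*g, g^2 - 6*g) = g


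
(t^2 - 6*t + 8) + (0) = t^2 - 6*t + 8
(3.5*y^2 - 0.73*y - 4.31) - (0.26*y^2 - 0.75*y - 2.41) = 3.24*y^2 + 0.02*y - 1.9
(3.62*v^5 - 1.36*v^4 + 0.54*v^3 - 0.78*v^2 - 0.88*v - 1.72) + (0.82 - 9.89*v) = 3.62*v^5 - 1.36*v^4 + 0.54*v^3 - 0.78*v^2 - 10.77*v - 0.9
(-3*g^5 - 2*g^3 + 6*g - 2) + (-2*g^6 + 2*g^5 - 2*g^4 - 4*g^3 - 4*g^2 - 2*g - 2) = -2*g^6 - g^5 - 2*g^4 - 6*g^3 - 4*g^2 + 4*g - 4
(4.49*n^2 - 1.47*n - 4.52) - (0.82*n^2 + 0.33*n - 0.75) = 3.67*n^2 - 1.8*n - 3.77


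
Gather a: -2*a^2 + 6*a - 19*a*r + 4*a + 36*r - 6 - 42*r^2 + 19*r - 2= -2*a^2 + a*(10 - 19*r) - 42*r^2 + 55*r - 8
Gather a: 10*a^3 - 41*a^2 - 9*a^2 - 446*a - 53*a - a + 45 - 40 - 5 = 10*a^3 - 50*a^2 - 500*a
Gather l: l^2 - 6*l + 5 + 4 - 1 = l^2 - 6*l + 8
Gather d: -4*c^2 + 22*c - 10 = -4*c^2 + 22*c - 10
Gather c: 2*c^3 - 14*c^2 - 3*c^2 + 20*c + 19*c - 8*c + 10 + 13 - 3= 2*c^3 - 17*c^2 + 31*c + 20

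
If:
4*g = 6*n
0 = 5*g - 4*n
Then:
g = 0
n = 0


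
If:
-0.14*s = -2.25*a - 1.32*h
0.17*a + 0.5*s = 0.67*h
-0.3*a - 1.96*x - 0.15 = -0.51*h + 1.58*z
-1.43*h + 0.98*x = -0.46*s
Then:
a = 0.955283233241357*z + 0.0906914461937997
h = -1.93823627401567*z - 0.184009772849589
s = -2.92203290648306*z - 0.277408187324341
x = -1.45667626006143*z - 0.138292050005832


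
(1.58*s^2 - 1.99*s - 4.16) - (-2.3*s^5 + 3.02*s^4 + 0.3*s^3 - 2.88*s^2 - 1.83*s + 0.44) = 2.3*s^5 - 3.02*s^4 - 0.3*s^3 + 4.46*s^2 - 0.16*s - 4.6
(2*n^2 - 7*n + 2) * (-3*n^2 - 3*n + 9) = -6*n^4 + 15*n^3 + 33*n^2 - 69*n + 18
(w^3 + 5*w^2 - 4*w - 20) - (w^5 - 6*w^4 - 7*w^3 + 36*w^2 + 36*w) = -w^5 + 6*w^4 + 8*w^3 - 31*w^2 - 40*w - 20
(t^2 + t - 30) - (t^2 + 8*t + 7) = -7*t - 37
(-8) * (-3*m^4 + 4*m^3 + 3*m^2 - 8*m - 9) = 24*m^4 - 32*m^3 - 24*m^2 + 64*m + 72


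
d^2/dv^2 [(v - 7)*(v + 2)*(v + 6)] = 6*v + 2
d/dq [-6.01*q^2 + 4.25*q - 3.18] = 4.25 - 12.02*q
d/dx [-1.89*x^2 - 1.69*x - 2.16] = -3.78*x - 1.69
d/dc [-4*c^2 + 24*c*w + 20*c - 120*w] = -8*c + 24*w + 20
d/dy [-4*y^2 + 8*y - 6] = 8 - 8*y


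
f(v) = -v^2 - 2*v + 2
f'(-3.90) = 5.80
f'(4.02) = -10.04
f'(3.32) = -8.64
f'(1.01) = -4.02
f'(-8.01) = 14.02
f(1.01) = -1.04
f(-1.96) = 2.08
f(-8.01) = -46.14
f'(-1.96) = 1.92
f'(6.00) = -14.00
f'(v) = -2*v - 2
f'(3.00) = -8.00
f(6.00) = -46.00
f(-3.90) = -5.41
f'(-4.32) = 6.64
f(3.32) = -15.66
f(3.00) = -13.00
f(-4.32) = -8.02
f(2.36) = -8.29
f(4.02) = -22.20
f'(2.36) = -6.72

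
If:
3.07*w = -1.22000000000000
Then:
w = -0.40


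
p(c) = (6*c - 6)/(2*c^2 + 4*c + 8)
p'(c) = (-4*c - 4)*(6*c - 6)/(2*c^2 + 4*c + 8)^2 + 6/(2*c^2 + 4*c + 8)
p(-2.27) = -2.13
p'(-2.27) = -0.52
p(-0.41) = -1.26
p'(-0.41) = 1.34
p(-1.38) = -2.27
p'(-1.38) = 0.41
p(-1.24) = -2.20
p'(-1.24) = 0.64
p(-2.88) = -1.78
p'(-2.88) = -0.57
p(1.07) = 0.03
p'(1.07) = 0.40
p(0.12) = -0.62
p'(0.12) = 1.03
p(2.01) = 0.25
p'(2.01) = 0.12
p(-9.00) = -0.45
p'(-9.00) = -0.06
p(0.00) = -0.75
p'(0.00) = 1.12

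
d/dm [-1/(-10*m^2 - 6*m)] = (-10*m - 3)/(2*m^2*(5*m + 3)^2)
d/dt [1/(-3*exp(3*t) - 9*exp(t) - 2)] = 9*(exp(2*t) + 1)*exp(t)/(3*exp(3*t) + 9*exp(t) + 2)^2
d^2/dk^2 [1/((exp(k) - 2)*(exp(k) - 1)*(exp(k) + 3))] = (9*exp(5*k) - 14*exp(3*k) - 54*exp(2*k) + 49*exp(k) + 42)*exp(k)/(exp(9*k) - 21*exp(7*k) + 18*exp(6*k) + 147*exp(5*k) - 252*exp(4*k) - 235*exp(3*k) + 882*exp(2*k) - 756*exp(k) + 216)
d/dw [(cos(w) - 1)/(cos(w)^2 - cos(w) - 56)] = (cos(w)^2 - 2*cos(w) + 57)*sin(w)/(sin(w)^2 + cos(w) + 55)^2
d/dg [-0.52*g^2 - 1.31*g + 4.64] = -1.04*g - 1.31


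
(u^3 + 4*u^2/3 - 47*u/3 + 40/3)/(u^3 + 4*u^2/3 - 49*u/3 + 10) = (3*u^2 - 11*u + 8)/(3*u^2 - 11*u + 6)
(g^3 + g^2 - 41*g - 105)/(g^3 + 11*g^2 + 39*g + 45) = (g - 7)/(g + 3)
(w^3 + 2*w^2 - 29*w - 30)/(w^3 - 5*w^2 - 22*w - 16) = (w^2 + w - 30)/(w^2 - 6*w - 16)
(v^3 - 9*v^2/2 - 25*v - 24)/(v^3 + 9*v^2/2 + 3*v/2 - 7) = (2*v^2 - 13*v - 24)/(2*v^2 + 5*v - 7)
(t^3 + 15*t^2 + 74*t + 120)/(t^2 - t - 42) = (t^2 + 9*t + 20)/(t - 7)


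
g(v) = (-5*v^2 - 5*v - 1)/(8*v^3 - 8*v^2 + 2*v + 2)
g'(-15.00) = 0.00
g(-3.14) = 0.10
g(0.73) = -3.17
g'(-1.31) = -0.06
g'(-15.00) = 0.00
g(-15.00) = 0.04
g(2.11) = -0.74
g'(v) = (-10*v - 5)/(8*v^3 - 8*v^2 + 2*v + 2) + (-24*v^2 + 16*v - 2)*(-5*v^2 - 5*v - 1)/(8*v^3 - 8*v^2 + 2*v + 2)^2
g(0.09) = -0.70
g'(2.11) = 0.64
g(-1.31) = 0.09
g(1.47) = -1.47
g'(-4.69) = 0.01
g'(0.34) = -4.57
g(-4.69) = 0.09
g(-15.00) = 0.04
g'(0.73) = -1.06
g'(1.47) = 1.90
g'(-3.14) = 0.01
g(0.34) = -1.58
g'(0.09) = -2.53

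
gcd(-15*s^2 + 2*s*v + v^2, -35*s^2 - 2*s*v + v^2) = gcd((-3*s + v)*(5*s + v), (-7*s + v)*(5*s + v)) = 5*s + v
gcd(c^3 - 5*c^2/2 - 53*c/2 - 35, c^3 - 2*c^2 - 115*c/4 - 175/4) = c^2 - 9*c/2 - 35/2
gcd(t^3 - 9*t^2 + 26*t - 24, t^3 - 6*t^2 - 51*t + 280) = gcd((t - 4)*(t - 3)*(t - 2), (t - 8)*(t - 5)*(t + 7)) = 1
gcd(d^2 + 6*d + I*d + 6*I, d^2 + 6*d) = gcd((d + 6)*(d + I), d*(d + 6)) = d + 6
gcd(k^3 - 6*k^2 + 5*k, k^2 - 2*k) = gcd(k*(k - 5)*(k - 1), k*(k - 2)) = k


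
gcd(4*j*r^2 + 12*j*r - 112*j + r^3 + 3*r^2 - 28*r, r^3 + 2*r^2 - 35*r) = r + 7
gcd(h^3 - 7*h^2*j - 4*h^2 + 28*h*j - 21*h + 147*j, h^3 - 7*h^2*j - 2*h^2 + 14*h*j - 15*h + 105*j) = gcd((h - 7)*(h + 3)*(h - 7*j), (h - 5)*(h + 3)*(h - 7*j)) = h^2 - 7*h*j + 3*h - 21*j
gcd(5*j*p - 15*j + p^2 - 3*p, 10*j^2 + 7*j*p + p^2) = 5*j + p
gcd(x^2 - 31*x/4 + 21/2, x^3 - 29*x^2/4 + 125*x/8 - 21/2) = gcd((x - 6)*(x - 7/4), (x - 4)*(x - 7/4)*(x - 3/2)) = x - 7/4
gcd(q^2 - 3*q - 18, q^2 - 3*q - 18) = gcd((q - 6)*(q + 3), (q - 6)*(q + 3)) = q^2 - 3*q - 18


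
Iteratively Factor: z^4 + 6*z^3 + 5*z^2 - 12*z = (z)*(z^3 + 6*z^2 + 5*z - 12) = z*(z + 4)*(z^2 + 2*z - 3) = z*(z + 3)*(z + 4)*(z - 1)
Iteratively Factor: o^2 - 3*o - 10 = (o + 2)*(o - 5)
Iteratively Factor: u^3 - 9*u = (u - 3)*(u^2 + 3*u) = (u - 3)*(u + 3)*(u)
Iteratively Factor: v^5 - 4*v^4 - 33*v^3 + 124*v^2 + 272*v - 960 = (v + 4)*(v^4 - 8*v^3 - v^2 + 128*v - 240) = (v - 5)*(v + 4)*(v^3 - 3*v^2 - 16*v + 48) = (v - 5)*(v - 3)*(v + 4)*(v^2 - 16) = (v - 5)*(v - 4)*(v - 3)*(v + 4)*(v + 4)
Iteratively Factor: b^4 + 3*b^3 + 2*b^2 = (b + 2)*(b^3 + b^2) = (b + 1)*(b + 2)*(b^2) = b*(b + 1)*(b + 2)*(b)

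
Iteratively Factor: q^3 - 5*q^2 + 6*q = (q)*(q^2 - 5*q + 6) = q*(q - 2)*(q - 3)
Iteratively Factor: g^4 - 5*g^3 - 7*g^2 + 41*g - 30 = (g - 2)*(g^3 - 3*g^2 - 13*g + 15) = (g - 2)*(g + 3)*(g^2 - 6*g + 5) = (g - 5)*(g - 2)*(g + 3)*(g - 1)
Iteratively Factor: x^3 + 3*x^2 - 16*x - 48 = (x + 3)*(x^2 - 16) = (x + 3)*(x + 4)*(x - 4)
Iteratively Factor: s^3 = (s)*(s^2) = s^2*(s)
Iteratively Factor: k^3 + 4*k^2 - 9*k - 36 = (k + 4)*(k^2 - 9) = (k + 3)*(k + 4)*(k - 3)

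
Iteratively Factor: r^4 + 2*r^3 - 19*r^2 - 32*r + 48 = (r - 4)*(r^3 + 6*r^2 + 5*r - 12) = (r - 4)*(r - 1)*(r^2 + 7*r + 12) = (r - 4)*(r - 1)*(r + 3)*(r + 4)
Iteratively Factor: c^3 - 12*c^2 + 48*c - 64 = (c - 4)*(c^2 - 8*c + 16) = (c - 4)^2*(c - 4)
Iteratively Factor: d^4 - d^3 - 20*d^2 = (d - 5)*(d^3 + 4*d^2) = d*(d - 5)*(d^2 + 4*d) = d^2*(d - 5)*(d + 4)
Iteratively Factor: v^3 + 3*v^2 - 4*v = (v - 1)*(v^2 + 4*v) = (v - 1)*(v + 4)*(v)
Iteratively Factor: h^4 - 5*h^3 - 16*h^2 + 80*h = (h + 4)*(h^3 - 9*h^2 + 20*h) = h*(h + 4)*(h^2 - 9*h + 20) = h*(h - 4)*(h + 4)*(h - 5)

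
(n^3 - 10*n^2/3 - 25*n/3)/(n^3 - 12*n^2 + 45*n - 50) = n*(3*n + 5)/(3*(n^2 - 7*n + 10))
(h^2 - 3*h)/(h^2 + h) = (h - 3)/(h + 1)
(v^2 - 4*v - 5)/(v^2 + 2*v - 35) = (v + 1)/(v + 7)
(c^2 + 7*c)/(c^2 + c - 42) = c/(c - 6)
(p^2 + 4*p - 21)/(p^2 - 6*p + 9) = (p + 7)/(p - 3)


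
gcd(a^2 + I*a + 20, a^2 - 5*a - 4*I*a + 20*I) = a - 4*I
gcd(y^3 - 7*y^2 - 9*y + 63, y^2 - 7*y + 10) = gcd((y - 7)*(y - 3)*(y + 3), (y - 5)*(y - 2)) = 1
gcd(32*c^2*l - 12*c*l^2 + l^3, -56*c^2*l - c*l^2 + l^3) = 8*c*l - l^2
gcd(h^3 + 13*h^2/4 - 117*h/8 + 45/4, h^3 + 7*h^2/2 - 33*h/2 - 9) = h + 6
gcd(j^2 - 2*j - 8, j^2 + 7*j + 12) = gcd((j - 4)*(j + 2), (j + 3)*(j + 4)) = 1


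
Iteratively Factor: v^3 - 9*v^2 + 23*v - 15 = (v - 1)*(v^2 - 8*v + 15) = (v - 3)*(v - 1)*(v - 5)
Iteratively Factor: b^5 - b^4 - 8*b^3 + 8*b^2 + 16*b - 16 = (b + 2)*(b^4 - 3*b^3 - 2*b^2 + 12*b - 8) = (b - 1)*(b + 2)*(b^3 - 2*b^2 - 4*b + 8) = (b - 2)*(b - 1)*(b + 2)*(b^2 - 4) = (b - 2)^2*(b - 1)*(b + 2)*(b + 2)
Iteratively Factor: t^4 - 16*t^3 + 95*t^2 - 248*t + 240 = (t - 4)*(t^3 - 12*t^2 + 47*t - 60) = (t - 4)*(t - 3)*(t^2 - 9*t + 20) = (t - 4)^2*(t - 3)*(t - 5)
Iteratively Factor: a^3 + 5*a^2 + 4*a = (a)*(a^2 + 5*a + 4) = a*(a + 4)*(a + 1)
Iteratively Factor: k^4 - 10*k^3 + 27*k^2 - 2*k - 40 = (k - 4)*(k^3 - 6*k^2 + 3*k + 10) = (k - 5)*(k - 4)*(k^2 - k - 2) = (k - 5)*(k - 4)*(k - 2)*(k + 1)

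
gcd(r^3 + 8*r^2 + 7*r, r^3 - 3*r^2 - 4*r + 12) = 1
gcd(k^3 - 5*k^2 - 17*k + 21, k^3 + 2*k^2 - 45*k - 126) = k^2 - 4*k - 21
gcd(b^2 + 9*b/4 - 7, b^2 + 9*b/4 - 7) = b^2 + 9*b/4 - 7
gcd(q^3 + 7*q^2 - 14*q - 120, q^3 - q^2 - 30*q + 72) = q^2 + 2*q - 24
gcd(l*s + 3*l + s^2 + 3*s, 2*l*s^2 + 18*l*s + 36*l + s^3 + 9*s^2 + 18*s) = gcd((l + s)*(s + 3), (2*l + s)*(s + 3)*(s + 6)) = s + 3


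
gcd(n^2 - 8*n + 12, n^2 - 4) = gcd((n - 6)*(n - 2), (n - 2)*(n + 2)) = n - 2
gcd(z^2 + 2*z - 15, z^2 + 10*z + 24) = 1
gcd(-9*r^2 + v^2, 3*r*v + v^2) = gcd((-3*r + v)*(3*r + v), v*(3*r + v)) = 3*r + v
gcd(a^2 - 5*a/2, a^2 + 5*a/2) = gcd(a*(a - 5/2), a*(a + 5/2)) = a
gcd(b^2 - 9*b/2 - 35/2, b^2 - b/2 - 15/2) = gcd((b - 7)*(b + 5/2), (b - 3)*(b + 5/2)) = b + 5/2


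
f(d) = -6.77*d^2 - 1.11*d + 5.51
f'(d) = -13.54*d - 1.11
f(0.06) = 5.42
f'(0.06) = -1.92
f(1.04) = -2.97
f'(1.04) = -15.19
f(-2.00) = -19.35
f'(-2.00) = 25.97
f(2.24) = -30.95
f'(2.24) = -31.44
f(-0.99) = -0.03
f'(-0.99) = 12.29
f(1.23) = -6.10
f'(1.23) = -17.76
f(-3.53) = -74.93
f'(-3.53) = 46.69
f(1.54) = -12.26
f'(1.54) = -21.96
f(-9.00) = -532.87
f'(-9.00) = 120.75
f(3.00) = -58.75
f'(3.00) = -41.73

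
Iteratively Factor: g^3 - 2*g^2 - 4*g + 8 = (g - 2)*(g^2 - 4) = (g - 2)^2*(g + 2)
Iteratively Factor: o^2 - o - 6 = (o + 2)*(o - 3)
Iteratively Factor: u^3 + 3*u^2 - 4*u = (u)*(u^2 + 3*u - 4) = u*(u - 1)*(u + 4)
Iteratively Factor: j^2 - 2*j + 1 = (j - 1)*(j - 1)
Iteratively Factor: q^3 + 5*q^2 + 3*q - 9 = (q + 3)*(q^2 + 2*q - 3) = (q + 3)^2*(q - 1)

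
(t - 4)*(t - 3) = t^2 - 7*t + 12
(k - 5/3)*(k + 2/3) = k^2 - k - 10/9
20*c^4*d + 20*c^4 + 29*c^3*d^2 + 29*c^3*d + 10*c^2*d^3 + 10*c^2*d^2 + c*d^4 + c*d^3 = (c + d)*(4*c + d)*(5*c + d)*(c*d + c)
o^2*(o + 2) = o^3 + 2*o^2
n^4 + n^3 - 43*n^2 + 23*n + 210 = (n - 5)*(n - 3)*(n + 2)*(n + 7)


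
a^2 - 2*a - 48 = (a - 8)*(a + 6)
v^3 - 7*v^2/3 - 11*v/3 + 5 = (v - 3)*(v - 1)*(v + 5/3)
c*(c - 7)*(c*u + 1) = c^3*u - 7*c^2*u + c^2 - 7*c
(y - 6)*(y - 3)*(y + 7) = y^3 - 2*y^2 - 45*y + 126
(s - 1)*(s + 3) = s^2 + 2*s - 3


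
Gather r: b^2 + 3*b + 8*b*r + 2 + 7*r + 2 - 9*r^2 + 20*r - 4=b^2 + 3*b - 9*r^2 + r*(8*b + 27)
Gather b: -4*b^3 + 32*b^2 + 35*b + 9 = -4*b^3 + 32*b^2 + 35*b + 9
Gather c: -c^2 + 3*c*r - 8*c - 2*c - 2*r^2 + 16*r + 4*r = -c^2 + c*(3*r - 10) - 2*r^2 + 20*r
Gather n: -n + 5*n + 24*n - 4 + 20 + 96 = 28*n + 112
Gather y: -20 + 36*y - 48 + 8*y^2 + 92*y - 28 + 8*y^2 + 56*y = 16*y^2 + 184*y - 96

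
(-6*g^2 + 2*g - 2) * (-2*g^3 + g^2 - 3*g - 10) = 12*g^5 - 10*g^4 + 24*g^3 + 52*g^2 - 14*g + 20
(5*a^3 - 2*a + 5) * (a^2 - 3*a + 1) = 5*a^5 - 15*a^4 + 3*a^3 + 11*a^2 - 17*a + 5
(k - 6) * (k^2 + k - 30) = k^3 - 5*k^2 - 36*k + 180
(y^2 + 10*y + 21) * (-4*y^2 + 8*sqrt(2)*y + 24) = -4*y^4 - 40*y^3 + 8*sqrt(2)*y^3 - 60*y^2 + 80*sqrt(2)*y^2 + 168*sqrt(2)*y + 240*y + 504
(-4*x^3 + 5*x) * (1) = -4*x^3 + 5*x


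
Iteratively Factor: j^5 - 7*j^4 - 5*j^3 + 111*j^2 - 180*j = (j)*(j^4 - 7*j^3 - 5*j^2 + 111*j - 180) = j*(j + 4)*(j^3 - 11*j^2 + 39*j - 45) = j*(j - 5)*(j + 4)*(j^2 - 6*j + 9) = j*(j - 5)*(j - 3)*(j + 4)*(j - 3)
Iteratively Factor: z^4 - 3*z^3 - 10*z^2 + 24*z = (z - 2)*(z^3 - z^2 - 12*z) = z*(z - 2)*(z^2 - z - 12) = z*(z - 2)*(z + 3)*(z - 4)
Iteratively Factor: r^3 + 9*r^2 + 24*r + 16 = (r + 4)*(r^2 + 5*r + 4) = (r + 4)^2*(r + 1)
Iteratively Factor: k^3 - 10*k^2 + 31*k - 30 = (k - 5)*(k^2 - 5*k + 6) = (k - 5)*(k - 2)*(k - 3)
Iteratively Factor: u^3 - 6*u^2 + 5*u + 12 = (u - 3)*(u^2 - 3*u - 4) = (u - 3)*(u + 1)*(u - 4)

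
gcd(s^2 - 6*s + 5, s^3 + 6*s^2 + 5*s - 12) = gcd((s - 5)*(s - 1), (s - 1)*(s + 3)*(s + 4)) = s - 1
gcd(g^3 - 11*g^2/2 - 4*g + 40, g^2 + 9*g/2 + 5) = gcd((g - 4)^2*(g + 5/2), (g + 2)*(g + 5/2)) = g + 5/2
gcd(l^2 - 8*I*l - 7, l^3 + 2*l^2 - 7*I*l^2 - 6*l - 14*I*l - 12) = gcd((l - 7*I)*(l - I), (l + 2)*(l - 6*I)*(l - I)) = l - I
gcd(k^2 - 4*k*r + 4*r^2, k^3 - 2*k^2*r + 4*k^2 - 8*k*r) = -k + 2*r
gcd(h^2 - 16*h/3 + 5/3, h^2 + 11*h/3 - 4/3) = h - 1/3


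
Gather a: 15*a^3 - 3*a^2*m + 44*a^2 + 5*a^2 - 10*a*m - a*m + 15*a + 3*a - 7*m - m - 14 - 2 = 15*a^3 + a^2*(49 - 3*m) + a*(18 - 11*m) - 8*m - 16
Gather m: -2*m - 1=-2*m - 1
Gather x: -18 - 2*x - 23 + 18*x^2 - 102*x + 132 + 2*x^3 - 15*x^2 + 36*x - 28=2*x^3 + 3*x^2 - 68*x + 63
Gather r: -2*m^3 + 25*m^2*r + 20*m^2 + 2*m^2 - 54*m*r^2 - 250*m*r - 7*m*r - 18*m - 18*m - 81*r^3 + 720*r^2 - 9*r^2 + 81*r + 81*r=-2*m^3 + 22*m^2 - 36*m - 81*r^3 + r^2*(711 - 54*m) + r*(25*m^2 - 257*m + 162)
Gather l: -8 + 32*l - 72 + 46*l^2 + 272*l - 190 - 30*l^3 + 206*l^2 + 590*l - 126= -30*l^3 + 252*l^2 + 894*l - 396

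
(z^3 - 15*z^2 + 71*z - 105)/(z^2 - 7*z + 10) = (z^2 - 10*z + 21)/(z - 2)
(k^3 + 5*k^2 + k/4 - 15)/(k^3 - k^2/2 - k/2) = (-4*k^3 - 20*k^2 - k + 60)/(2*k*(-2*k^2 + k + 1))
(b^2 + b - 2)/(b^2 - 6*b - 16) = (b - 1)/(b - 8)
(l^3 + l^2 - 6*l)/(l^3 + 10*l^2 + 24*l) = (l^2 + l - 6)/(l^2 + 10*l + 24)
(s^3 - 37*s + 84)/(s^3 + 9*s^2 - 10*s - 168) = (s - 3)/(s + 6)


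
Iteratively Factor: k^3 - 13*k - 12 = (k - 4)*(k^2 + 4*k + 3) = (k - 4)*(k + 1)*(k + 3)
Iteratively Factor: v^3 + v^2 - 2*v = (v - 1)*(v^2 + 2*v) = (v - 1)*(v + 2)*(v)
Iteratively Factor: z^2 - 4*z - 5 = (z + 1)*(z - 5)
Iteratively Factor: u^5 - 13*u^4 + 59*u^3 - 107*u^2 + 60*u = (u - 5)*(u^4 - 8*u^3 + 19*u^2 - 12*u) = u*(u - 5)*(u^3 - 8*u^2 + 19*u - 12) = u*(u - 5)*(u - 3)*(u^2 - 5*u + 4) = u*(u - 5)*(u - 3)*(u - 1)*(u - 4)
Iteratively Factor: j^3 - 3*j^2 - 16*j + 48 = (j - 4)*(j^2 + j - 12) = (j - 4)*(j - 3)*(j + 4)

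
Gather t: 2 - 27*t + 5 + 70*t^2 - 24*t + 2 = 70*t^2 - 51*t + 9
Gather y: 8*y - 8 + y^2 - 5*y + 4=y^2 + 3*y - 4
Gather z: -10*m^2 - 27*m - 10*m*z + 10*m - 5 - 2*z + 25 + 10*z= -10*m^2 - 17*m + z*(8 - 10*m) + 20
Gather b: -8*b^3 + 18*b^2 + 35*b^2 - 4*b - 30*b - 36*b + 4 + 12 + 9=-8*b^3 + 53*b^2 - 70*b + 25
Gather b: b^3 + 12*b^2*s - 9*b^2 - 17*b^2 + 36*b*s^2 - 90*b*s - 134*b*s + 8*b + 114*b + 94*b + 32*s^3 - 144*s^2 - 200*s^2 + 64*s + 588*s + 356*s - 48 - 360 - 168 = b^3 + b^2*(12*s - 26) + b*(36*s^2 - 224*s + 216) + 32*s^3 - 344*s^2 + 1008*s - 576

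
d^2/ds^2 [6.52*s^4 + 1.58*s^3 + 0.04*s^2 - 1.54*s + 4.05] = 78.24*s^2 + 9.48*s + 0.08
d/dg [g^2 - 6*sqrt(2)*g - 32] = 2*g - 6*sqrt(2)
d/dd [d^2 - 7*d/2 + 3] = 2*d - 7/2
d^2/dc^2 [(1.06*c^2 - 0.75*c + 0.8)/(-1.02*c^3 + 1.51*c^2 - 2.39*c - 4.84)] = (-2.205648*c^6 + 4.6818*c^5 - 1.41433200000003*c^4 + 85.089254*c^3 - 113.558544*c^2 + 73.90716*c - 87.846472)/(1.061208*c^9 - 4.713012*c^8 + 14.436774*c^7 - 10.422811*c^6 - 10.900065*c^5 + 78.024951*c^4 - 19.468201*c^3 - 23.178276*c^2 + 167.961552*c + 113.379904)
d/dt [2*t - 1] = 2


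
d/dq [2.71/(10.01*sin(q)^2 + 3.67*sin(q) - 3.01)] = -(54.2542*sin(q) + 9.9457)*cos(q)/(10.01*sin(q)^2 + 3.67*sin(q) - 3.01)^2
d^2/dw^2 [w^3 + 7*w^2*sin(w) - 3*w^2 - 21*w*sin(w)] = -7*w^2*sin(w) + 21*w*sin(w) + 28*w*cos(w) + 6*w + 14*sin(w) - 42*cos(w) - 6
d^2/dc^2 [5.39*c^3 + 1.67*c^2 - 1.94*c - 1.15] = 32.34*c + 3.34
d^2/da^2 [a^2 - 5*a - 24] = 2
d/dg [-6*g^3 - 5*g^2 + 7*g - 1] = -18*g^2 - 10*g + 7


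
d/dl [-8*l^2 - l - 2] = -16*l - 1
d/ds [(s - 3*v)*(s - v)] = 2*s - 4*v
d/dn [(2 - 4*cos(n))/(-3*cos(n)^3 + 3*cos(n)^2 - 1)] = 2*(15*cos(n) - 15*cos(2*n)/2 + 3*cos(3*n) - 19/2)*sin(n)/(3*cos(n)^3 - 3*cos(n)^2 + 1)^2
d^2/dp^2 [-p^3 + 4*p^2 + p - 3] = 8 - 6*p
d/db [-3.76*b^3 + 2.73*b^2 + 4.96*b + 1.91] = -11.28*b^2 + 5.46*b + 4.96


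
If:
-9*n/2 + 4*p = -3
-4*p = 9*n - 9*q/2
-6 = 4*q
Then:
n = -5/18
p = -17/16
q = -3/2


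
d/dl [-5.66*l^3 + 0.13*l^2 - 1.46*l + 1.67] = -16.98*l^2 + 0.26*l - 1.46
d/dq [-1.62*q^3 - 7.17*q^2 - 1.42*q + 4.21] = -4.86*q^2 - 14.34*q - 1.42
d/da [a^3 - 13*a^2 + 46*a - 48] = 3*a^2 - 26*a + 46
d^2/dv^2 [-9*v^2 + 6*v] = -18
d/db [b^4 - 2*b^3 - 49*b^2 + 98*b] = 4*b^3 - 6*b^2 - 98*b + 98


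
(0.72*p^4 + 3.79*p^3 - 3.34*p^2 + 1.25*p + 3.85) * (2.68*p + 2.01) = 1.9296*p^5 + 11.6044*p^4 - 1.3333*p^3 - 3.3634*p^2 + 12.8305*p + 7.7385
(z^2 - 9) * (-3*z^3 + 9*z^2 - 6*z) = -3*z^5 + 9*z^4 + 21*z^3 - 81*z^2 + 54*z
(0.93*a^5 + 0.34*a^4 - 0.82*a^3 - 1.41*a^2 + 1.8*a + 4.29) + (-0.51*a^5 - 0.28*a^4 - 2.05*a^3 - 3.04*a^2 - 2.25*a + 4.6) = 0.42*a^5 + 0.06*a^4 - 2.87*a^3 - 4.45*a^2 - 0.45*a + 8.89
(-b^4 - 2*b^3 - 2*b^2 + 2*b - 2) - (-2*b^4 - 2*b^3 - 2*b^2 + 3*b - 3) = b^4 - b + 1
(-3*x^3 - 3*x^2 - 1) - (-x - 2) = -3*x^3 - 3*x^2 + x + 1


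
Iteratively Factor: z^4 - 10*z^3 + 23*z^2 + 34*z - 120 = (z - 4)*(z^3 - 6*z^2 - z + 30) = (z - 4)*(z - 3)*(z^2 - 3*z - 10) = (z - 4)*(z - 3)*(z + 2)*(z - 5)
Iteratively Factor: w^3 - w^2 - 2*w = (w + 1)*(w^2 - 2*w) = (w - 2)*(w + 1)*(w)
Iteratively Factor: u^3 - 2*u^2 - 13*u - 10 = (u - 5)*(u^2 + 3*u + 2) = (u - 5)*(u + 1)*(u + 2)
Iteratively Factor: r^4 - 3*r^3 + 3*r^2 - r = (r - 1)*(r^3 - 2*r^2 + r) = (r - 1)^2*(r^2 - r) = r*(r - 1)^2*(r - 1)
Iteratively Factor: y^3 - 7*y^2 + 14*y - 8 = (y - 1)*(y^2 - 6*y + 8) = (y - 4)*(y - 1)*(y - 2)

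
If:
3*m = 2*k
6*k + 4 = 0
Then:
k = -2/3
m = -4/9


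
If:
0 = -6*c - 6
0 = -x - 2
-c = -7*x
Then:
No Solution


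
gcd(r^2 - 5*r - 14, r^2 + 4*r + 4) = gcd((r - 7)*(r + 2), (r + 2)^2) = r + 2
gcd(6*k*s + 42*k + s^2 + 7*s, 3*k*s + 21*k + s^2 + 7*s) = s + 7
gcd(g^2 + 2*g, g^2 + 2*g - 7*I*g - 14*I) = g + 2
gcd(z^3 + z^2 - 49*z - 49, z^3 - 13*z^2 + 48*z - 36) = 1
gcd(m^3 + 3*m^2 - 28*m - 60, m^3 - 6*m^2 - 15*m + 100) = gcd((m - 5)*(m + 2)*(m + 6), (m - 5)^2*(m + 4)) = m - 5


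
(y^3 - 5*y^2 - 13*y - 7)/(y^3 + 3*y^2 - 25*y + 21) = (y^3 - 5*y^2 - 13*y - 7)/(y^3 + 3*y^2 - 25*y + 21)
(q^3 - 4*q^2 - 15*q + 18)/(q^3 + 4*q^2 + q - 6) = (q - 6)/(q + 2)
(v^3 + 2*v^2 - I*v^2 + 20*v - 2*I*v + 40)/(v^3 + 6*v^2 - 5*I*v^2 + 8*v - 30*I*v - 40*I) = (v + 4*I)/(v + 4)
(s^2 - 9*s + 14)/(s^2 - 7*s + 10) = (s - 7)/(s - 5)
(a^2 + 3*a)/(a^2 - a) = (a + 3)/(a - 1)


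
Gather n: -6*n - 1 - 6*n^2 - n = -6*n^2 - 7*n - 1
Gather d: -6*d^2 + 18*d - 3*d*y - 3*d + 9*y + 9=-6*d^2 + d*(15 - 3*y) + 9*y + 9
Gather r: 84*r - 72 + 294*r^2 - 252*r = 294*r^2 - 168*r - 72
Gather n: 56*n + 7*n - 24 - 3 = 63*n - 27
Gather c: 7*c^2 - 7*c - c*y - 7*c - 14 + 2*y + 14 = 7*c^2 + c*(-y - 14) + 2*y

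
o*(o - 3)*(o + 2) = o^3 - o^2 - 6*o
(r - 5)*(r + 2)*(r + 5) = r^3 + 2*r^2 - 25*r - 50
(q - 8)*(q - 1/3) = q^2 - 25*q/3 + 8/3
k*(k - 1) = k^2 - k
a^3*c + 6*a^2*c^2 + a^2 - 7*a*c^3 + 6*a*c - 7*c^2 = (a - c)*(a + 7*c)*(a*c + 1)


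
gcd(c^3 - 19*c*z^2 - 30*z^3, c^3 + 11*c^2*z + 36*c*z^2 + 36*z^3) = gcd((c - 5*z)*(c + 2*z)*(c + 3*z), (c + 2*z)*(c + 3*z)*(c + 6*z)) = c^2 + 5*c*z + 6*z^2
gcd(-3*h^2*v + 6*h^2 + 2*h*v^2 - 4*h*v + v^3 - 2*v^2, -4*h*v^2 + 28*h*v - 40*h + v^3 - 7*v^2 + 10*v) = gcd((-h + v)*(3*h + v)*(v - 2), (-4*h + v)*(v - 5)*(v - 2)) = v - 2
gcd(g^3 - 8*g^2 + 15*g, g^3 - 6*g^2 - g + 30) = g^2 - 8*g + 15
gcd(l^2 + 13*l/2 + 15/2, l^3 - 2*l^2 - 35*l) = l + 5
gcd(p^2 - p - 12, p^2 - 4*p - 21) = p + 3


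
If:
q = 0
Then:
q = 0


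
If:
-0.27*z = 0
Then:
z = 0.00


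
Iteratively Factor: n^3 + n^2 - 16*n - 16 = (n - 4)*(n^2 + 5*n + 4) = (n - 4)*(n + 1)*(n + 4)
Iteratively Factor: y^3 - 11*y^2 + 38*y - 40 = (y - 4)*(y^2 - 7*y + 10) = (y - 4)*(y - 2)*(y - 5)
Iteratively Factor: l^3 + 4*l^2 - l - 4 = (l + 1)*(l^2 + 3*l - 4) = (l - 1)*(l + 1)*(l + 4)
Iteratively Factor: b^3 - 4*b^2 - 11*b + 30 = (b + 3)*(b^2 - 7*b + 10) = (b - 5)*(b + 3)*(b - 2)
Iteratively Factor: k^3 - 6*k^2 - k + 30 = (k - 3)*(k^2 - 3*k - 10) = (k - 3)*(k + 2)*(k - 5)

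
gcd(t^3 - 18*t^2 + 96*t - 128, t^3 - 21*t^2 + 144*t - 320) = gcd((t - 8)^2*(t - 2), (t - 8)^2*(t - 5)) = t^2 - 16*t + 64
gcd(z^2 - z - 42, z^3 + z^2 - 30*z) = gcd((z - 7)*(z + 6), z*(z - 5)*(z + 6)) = z + 6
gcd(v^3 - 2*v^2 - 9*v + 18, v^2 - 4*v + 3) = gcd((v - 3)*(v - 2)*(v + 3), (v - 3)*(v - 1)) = v - 3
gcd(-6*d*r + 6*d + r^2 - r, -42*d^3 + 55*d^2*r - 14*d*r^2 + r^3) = -6*d + r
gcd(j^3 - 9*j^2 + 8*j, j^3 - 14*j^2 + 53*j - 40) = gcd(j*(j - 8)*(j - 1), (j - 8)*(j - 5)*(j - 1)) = j^2 - 9*j + 8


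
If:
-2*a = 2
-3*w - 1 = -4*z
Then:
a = -1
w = 4*z/3 - 1/3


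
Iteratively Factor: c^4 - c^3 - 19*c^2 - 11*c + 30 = (c - 1)*(c^3 - 19*c - 30) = (c - 1)*(c + 3)*(c^2 - 3*c - 10) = (c - 5)*(c - 1)*(c + 3)*(c + 2)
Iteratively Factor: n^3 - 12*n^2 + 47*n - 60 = (n - 3)*(n^2 - 9*n + 20) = (n - 4)*(n - 3)*(n - 5)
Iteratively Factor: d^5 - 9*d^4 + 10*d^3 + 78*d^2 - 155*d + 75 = (d - 5)*(d^4 - 4*d^3 - 10*d^2 + 28*d - 15) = (d - 5)^2*(d^3 + d^2 - 5*d + 3) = (d - 5)^2*(d + 3)*(d^2 - 2*d + 1) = (d - 5)^2*(d - 1)*(d + 3)*(d - 1)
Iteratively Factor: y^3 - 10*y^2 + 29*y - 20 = (y - 1)*(y^2 - 9*y + 20) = (y - 5)*(y - 1)*(y - 4)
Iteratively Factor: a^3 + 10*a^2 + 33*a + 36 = (a + 3)*(a^2 + 7*a + 12) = (a + 3)*(a + 4)*(a + 3)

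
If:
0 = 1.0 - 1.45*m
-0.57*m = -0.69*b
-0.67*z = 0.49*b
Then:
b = 0.57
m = 0.69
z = -0.42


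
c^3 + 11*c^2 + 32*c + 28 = (c + 2)^2*(c + 7)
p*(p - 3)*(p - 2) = p^3 - 5*p^2 + 6*p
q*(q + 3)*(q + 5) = q^3 + 8*q^2 + 15*q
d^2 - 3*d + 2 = (d - 2)*(d - 1)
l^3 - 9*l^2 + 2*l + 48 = (l - 8)*(l - 3)*(l + 2)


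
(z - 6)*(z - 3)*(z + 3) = z^3 - 6*z^2 - 9*z + 54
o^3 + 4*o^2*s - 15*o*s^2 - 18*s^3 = (o - 3*s)*(o + s)*(o + 6*s)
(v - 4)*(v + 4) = v^2 - 16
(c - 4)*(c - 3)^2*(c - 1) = c^4 - 11*c^3 + 43*c^2 - 69*c + 36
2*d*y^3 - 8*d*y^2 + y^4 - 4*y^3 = y^2*(2*d + y)*(y - 4)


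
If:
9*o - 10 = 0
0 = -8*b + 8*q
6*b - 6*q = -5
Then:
No Solution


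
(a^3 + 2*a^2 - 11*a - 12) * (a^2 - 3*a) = a^5 - a^4 - 17*a^3 + 21*a^2 + 36*a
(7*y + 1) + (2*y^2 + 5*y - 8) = 2*y^2 + 12*y - 7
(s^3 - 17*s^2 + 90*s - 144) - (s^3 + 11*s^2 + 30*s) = -28*s^2 + 60*s - 144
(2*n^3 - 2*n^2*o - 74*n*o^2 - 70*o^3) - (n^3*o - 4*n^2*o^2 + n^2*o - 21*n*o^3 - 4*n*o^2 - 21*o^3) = -n^3*o + 2*n^3 + 4*n^2*o^2 - 3*n^2*o + 21*n*o^3 - 70*n*o^2 - 49*o^3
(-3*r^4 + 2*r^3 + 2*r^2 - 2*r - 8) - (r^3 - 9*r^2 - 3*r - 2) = -3*r^4 + r^3 + 11*r^2 + r - 6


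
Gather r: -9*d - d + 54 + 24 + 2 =80 - 10*d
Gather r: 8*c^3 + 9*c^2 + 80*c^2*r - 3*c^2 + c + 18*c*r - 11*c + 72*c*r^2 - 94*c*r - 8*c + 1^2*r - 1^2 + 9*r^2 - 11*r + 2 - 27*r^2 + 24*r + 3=8*c^3 + 6*c^2 - 18*c + r^2*(72*c - 18) + r*(80*c^2 - 76*c + 14) + 4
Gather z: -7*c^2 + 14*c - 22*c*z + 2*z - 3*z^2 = -7*c^2 + 14*c - 3*z^2 + z*(2 - 22*c)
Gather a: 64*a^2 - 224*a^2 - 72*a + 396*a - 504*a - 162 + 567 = -160*a^2 - 180*a + 405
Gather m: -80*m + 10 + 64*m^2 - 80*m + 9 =64*m^2 - 160*m + 19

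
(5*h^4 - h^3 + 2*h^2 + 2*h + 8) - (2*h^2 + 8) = 5*h^4 - h^3 + 2*h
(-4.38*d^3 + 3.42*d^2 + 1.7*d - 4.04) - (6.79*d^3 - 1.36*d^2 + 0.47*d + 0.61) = -11.17*d^3 + 4.78*d^2 + 1.23*d - 4.65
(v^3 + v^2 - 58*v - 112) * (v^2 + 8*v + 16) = v^5 + 9*v^4 - 34*v^3 - 560*v^2 - 1824*v - 1792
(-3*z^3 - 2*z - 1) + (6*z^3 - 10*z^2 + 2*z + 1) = 3*z^3 - 10*z^2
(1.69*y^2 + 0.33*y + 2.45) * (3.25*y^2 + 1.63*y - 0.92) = 5.4925*y^4 + 3.8272*y^3 + 6.9456*y^2 + 3.6899*y - 2.254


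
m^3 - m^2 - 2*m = m*(m - 2)*(m + 1)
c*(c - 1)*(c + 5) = c^3 + 4*c^2 - 5*c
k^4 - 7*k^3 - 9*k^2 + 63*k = k*(k - 7)*(k - 3)*(k + 3)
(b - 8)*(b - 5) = b^2 - 13*b + 40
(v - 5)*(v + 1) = v^2 - 4*v - 5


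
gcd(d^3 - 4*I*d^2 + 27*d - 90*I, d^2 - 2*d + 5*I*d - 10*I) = d + 5*I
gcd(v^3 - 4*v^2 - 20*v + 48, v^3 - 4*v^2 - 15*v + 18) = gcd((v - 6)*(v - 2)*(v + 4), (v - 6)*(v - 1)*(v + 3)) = v - 6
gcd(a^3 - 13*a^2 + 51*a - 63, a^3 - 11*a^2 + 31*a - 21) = a^2 - 10*a + 21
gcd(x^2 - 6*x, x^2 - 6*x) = x^2 - 6*x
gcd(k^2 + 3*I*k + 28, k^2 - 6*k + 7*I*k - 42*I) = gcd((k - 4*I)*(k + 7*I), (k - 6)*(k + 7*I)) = k + 7*I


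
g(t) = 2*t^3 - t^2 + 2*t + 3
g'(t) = 6*t^2 - 2*t + 2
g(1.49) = 10.38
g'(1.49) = 12.34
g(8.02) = 986.42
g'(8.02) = 371.88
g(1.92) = 17.31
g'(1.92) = 20.28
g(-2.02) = -21.61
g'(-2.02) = 30.52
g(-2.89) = -59.41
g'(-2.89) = 57.89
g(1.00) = 6.00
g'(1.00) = 6.00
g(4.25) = 146.97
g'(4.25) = 101.88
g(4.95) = 230.97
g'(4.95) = 139.12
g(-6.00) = -477.00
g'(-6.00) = 230.00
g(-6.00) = -477.00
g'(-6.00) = 230.00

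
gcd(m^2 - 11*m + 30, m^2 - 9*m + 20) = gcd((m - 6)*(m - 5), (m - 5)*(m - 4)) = m - 5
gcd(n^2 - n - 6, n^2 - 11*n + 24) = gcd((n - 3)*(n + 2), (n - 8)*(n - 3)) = n - 3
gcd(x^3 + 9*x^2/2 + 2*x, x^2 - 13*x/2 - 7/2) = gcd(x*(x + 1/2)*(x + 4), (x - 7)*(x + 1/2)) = x + 1/2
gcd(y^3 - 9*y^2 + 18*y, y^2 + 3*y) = y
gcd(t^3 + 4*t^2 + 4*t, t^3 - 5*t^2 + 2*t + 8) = 1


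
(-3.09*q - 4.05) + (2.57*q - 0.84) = -0.52*q - 4.89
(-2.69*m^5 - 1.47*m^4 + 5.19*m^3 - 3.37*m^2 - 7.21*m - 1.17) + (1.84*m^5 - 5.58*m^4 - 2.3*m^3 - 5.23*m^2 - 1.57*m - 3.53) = -0.85*m^5 - 7.05*m^4 + 2.89*m^3 - 8.6*m^2 - 8.78*m - 4.7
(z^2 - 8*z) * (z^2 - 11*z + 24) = z^4 - 19*z^3 + 112*z^2 - 192*z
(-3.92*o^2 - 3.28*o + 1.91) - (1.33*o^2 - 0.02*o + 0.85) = -5.25*o^2 - 3.26*o + 1.06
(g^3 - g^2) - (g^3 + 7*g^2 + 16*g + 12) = -8*g^2 - 16*g - 12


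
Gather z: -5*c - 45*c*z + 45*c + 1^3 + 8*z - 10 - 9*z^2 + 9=40*c - 9*z^2 + z*(8 - 45*c)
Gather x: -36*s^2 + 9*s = -36*s^2 + 9*s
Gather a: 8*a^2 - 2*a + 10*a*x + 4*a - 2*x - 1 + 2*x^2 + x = 8*a^2 + a*(10*x + 2) + 2*x^2 - x - 1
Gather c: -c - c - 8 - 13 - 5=-2*c - 26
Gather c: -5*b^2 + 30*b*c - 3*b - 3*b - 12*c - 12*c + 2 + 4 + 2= -5*b^2 - 6*b + c*(30*b - 24) + 8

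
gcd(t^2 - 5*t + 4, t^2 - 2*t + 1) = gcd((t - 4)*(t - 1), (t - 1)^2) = t - 1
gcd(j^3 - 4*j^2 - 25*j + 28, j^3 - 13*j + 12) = j^2 + 3*j - 4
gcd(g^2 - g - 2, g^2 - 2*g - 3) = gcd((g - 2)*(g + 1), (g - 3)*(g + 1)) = g + 1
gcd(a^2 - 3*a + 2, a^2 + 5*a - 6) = a - 1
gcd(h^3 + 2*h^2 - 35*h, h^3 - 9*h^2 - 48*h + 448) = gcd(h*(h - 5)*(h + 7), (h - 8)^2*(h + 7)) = h + 7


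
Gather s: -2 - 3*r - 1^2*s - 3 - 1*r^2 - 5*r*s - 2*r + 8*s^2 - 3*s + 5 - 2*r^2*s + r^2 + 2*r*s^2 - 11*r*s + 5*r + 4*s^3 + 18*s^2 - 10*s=4*s^3 + s^2*(2*r + 26) + s*(-2*r^2 - 16*r - 14)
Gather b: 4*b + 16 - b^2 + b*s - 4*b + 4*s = -b^2 + b*s + 4*s + 16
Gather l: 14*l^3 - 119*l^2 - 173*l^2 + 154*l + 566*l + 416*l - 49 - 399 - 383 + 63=14*l^3 - 292*l^2 + 1136*l - 768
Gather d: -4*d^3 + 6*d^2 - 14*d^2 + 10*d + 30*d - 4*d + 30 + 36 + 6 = -4*d^3 - 8*d^2 + 36*d + 72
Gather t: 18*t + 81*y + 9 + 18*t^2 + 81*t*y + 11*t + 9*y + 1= 18*t^2 + t*(81*y + 29) + 90*y + 10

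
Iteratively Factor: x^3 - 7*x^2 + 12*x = (x - 4)*(x^2 - 3*x) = (x - 4)*(x - 3)*(x)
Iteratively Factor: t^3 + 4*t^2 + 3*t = (t + 1)*(t^2 + 3*t) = t*(t + 1)*(t + 3)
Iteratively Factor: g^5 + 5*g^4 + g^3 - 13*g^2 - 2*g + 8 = (g - 1)*(g^4 + 6*g^3 + 7*g^2 - 6*g - 8) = (g - 1)*(g + 2)*(g^3 + 4*g^2 - g - 4) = (g - 1)*(g + 1)*(g + 2)*(g^2 + 3*g - 4) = (g - 1)^2*(g + 1)*(g + 2)*(g + 4)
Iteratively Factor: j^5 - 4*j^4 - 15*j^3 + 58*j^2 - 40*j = (j - 2)*(j^4 - 2*j^3 - 19*j^2 + 20*j) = (j - 5)*(j - 2)*(j^3 + 3*j^2 - 4*j) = (j - 5)*(j - 2)*(j + 4)*(j^2 - j) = j*(j - 5)*(j - 2)*(j + 4)*(j - 1)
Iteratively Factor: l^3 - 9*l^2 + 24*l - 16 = (l - 1)*(l^2 - 8*l + 16) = (l - 4)*(l - 1)*(l - 4)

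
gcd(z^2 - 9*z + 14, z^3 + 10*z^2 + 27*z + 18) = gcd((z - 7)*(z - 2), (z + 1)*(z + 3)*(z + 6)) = 1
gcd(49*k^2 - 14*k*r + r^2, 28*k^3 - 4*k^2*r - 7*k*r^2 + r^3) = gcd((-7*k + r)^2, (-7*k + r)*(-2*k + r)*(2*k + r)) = -7*k + r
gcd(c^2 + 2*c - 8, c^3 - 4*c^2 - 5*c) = 1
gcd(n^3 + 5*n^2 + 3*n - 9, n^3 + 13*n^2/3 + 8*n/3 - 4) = n + 3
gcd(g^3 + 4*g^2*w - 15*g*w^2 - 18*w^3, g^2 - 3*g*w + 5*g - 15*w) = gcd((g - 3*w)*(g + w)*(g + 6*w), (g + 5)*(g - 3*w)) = -g + 3*w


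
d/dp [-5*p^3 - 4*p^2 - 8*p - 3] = -15*p^2 - 8*p - 8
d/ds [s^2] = 2*s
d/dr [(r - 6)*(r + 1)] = 2*r - 5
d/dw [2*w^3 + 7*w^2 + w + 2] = 6*w^2 + 14*w + 1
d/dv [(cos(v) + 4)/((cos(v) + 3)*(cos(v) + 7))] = (cos(v)^2 + 8*cos(v) + 19)*sin(v)/((cos(v) + 3)^2*(cos(v) + 7)^2)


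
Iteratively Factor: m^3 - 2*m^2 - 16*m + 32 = (m - 2)*(m^2 - 16) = (m - 4)*(m - 2)*(m + 4)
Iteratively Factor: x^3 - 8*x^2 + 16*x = (x)*(x^2 - 8*x + 16) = x*(x - 4)*(x - 4)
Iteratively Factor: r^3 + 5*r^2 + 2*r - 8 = (r - 1)*(r^2 + 6*r + 8) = (r - 1)*(r + 4)*(r + 2)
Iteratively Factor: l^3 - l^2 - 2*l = (l)*(l^2 - l - 2) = l*(l + 1)*(l - 2)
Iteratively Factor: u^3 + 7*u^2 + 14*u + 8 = (u + 4)*(u^2 + 3*u + 2) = (u + 1)*(u + 4)*(u + 2)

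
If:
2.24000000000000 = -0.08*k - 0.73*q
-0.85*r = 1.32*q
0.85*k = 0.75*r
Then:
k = 4.95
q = -3.61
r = 5.61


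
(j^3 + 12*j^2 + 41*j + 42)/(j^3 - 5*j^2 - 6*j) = (j^3 + 12*j^2 + 41*j + 42)/(j*(j^2 - 5*j - 6))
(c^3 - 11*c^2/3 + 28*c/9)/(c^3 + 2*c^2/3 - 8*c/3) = (c - 7/3)/(c + 2)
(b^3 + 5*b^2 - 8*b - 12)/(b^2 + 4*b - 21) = (b^3 + 5*b^2 - 8*b - 12)/(b^2 + 4*b - 21)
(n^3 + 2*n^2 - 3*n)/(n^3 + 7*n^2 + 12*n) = (n - 1)/(n + 4)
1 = 1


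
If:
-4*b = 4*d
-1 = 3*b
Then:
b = -1/3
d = 1/3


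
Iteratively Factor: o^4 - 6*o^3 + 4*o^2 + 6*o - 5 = (o - 1)*(o^3 - 5*o^2 - o + 5) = (o - 5)*(o - 1)*(o^2 - 1) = (o - 5)*(o - 1)^2*(o + 1)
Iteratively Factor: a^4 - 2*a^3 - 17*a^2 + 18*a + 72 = (a - 4)*(a^3 + 2*a^2 - 9*a - 18) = (a - 4)*(a + 3)*(a^2 - a - 6) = (a - 4)*(a - 3)*(a + 3)*(a + 2)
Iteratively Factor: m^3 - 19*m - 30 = (m - 5)*(m^2 + 5*m + 6) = (m - 5)*(m + 2)*(m + 3)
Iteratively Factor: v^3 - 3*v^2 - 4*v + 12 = (v - 2)*(v^2 - v - 6) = (v - 2)*(v + 2)*(v - 3)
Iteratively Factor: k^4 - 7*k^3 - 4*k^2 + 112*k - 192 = (k + 4)*(k^3 - 11*k^2 + 40*k - 48) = (k - 3)*(k + 4)*(k^2 - 8*k + 16) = (k - 4)*(k - 3)*(k + 4)*(k - 4)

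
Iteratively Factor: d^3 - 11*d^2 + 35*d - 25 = (d - 1)*(d^2 - 10*d + 25) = (d - 5)*(d - 1)*(d - 5)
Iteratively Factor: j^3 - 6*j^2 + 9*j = (j - 3)*(j^2 - 3*j) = j*(j - 3)*(j - 3)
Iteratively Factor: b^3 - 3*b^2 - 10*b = (b - 5)*(b^2 + 2*b) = (b - 5)*(b + 2)*(b)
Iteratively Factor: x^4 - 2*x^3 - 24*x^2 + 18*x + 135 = (x + 3)*(x^3 - 5*x^2 - 9*x + 45) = (x + 3)^2*(x^2 - 8*x + 15) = (x - 3)*(x + 3)^2*(x - 5)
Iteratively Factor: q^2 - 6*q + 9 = (q - 3)*(q - 3)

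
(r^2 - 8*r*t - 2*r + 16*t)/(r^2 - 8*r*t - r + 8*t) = (r - 2)/(r - 1)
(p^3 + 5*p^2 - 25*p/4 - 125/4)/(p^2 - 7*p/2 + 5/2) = (2*p^2 + 15*p + 25)/(2*(p - 1))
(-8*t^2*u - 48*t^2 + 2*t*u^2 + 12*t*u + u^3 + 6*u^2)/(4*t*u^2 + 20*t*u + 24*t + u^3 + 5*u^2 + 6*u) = (-2*t*u - 12*t + u^2 + 6*u)/(u^2 + 5*u + 6)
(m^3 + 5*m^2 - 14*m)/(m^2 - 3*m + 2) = m*(m + 7)/(m - 1)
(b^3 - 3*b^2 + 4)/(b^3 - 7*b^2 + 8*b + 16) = (b^2 - 4*b + 4)/(b^2 - 8*b + 16)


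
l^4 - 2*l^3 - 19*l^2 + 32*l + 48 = (l - 4)*(l - 3)*(l + 1)*(l + 4)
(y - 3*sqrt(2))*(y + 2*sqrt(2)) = y^2 - sqrt(2)*y - 12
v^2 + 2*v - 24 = (v - 4)*(v + 6)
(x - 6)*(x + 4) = x^2 - 2*x - 24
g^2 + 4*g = g*(g + 4)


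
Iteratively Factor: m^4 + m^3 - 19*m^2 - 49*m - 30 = (m + 1)*(m^3 - 19*m - 30) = (m - 5)*(m + 1)*(m^2 + 5*m + 6) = (m - 5)*(m + 1)*(m + 2)*(m + 3)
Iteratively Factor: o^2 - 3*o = (o)*(o - 3)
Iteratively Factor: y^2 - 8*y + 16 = (y - 4)*(y - 4)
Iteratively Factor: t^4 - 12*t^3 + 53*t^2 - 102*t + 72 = (t - 4)*(t^3 - 8*t^2 + 21*t - 18) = (t - 4)*(t - 3)*(t^2 - 5*t + 6) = (t - 4)*(t - 3)*(t - 2)*(t - 3)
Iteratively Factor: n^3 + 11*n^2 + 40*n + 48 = (n + 4)*(n^2 + 7*n + 12) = (n + 3)*(n + 4)*(n + 4)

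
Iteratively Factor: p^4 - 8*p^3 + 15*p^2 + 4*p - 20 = (p - 2)*(p^3 - 6*p^2 + 3*p + 10) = (p - 2)*(p + 1)*(p^2 - 7*p + 10) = (p - 2)^2*(p + 1)*(p - 5)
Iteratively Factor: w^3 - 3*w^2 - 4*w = (w - 4)*(w^2 + w) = (w - 4)*(w + 1)*(w)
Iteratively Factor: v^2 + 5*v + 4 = (v + 1)*(v + 4)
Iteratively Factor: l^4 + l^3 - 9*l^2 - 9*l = (l - 3)*(l^3 + 4*l^2 + 3*l) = (l - 3)*(l + 3)*(l^2 + l) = l*(l - 3)*(l + 3)*(l + 1)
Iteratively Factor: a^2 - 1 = (a - 1)*(a + 1)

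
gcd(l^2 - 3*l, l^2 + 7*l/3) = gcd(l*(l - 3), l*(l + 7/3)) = l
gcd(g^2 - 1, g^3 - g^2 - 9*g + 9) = g - 1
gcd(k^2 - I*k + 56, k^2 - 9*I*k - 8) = k - 8*I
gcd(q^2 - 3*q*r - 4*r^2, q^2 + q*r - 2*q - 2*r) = q + r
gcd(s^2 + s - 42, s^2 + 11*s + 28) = s + 7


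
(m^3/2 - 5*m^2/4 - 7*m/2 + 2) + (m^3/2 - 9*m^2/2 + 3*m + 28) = m^3 - 23*m^2/4 - m/2 + 30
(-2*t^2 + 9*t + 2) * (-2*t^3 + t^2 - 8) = 4*t^5 - 20*t^4 + 5*t^3 + 18*t^2 - 72*t - 16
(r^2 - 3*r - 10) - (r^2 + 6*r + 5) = -9*r - 15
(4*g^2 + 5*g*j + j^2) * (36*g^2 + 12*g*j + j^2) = 144*g^4 + 228*g^3*j + 100*g^2*j^2 + 17*g*j^3 + j^4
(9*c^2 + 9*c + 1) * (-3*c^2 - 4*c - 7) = -27*c^4 - 63*c^3 - 102*c^2 - 67*c - 7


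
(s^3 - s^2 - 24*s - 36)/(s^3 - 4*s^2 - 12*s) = (s + 3)/s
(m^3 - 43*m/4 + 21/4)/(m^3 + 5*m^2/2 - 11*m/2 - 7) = (m^2 - 7*m/2 + 3/2)/(m^2 - m - 2)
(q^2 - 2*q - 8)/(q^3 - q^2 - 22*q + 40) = (q + 2)/(q^2 + 3*q - 10)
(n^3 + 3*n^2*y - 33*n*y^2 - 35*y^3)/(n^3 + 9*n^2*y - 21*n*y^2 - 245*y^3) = (n + y)/(n + 7*y)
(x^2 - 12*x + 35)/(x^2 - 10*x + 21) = (x - 5)/(x - 3)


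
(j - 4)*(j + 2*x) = j^2 + 2*j*x - 4*j - 8*x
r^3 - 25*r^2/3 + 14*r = r*(r - 6)*(r - 7/3)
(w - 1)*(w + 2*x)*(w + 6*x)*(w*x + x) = w^4*x + 8*w^3*x^2 + 12*w^2*x^3 - w^2*x - 8*w*x^2 - 12*x^3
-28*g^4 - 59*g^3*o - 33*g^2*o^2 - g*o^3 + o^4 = (-7*g + o)*(g + o)^2*(4*g + o)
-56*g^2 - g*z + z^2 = (-8*g + z)*(7*g + z)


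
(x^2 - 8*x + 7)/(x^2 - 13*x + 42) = (x - 1)/(x - 6)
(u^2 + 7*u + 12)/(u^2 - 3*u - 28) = (u + 3)/(u - 7)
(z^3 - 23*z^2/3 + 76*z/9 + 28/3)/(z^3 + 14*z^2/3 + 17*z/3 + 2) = (z^2 - 25*z/3 + 14)/(z^2 + 4*z + 3)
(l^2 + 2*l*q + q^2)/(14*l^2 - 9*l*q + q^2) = (l^2 + 2*l*q + q^2)/(14*l^2 - 9*l*q + q^2)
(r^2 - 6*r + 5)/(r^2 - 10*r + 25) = (r - 1)/(r - 5)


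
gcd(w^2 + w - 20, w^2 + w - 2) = 1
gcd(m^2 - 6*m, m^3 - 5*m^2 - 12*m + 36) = m - 6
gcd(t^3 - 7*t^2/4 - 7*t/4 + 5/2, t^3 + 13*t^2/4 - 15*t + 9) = t - 2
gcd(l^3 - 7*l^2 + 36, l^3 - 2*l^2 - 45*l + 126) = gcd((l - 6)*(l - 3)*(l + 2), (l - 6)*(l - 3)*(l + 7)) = l^2 - 9*l + 18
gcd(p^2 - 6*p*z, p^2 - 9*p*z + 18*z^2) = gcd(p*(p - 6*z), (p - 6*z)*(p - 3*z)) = -p + 6*z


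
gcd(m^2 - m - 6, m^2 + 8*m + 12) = m + 2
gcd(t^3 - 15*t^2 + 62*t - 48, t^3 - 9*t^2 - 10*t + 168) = t - 6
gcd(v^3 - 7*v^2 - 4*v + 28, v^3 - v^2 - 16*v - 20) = v + 2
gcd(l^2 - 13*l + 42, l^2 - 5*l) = 1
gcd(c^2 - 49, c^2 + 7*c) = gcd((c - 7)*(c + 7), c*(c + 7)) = c + 7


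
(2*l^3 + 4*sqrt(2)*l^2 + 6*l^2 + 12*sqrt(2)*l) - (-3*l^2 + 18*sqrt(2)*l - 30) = 2*l^3 + 4*sqrt(2)*l^2 + 9*l^2 - 6*sqrt(2)*l + 30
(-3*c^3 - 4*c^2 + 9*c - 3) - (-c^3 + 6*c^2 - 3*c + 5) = -2*c^3 - 10*c^2 + 12*c - 8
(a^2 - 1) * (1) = a^2 - 1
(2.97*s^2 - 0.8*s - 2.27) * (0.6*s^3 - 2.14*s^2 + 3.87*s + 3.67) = 1.782*s^5 - 6.8358*s^4 + 11.8439*s^3 + 12.6617*s^2 - 11.7209*s - 8.3309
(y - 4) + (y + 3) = 2*y - 1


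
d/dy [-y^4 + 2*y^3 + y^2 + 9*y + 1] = -4*y^3 + 6*y^2 + 2*y + 9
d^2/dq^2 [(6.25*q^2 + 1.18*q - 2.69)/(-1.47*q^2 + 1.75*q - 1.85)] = (1.4210854715202e-14*q^4 - 37.255974*q^3 + 136.858176*q^2 - 22.26609*q - 48.57641)/(3.176523*q^6 - 11.344725*q^5 + 25.49862*q^4 - 33.914125*q^3 + 32.0901*q^2 - 17.968125*q + 6.331625)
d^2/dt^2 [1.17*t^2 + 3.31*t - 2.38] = 2.34000000000000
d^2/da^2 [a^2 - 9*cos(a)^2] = 20 - 36*sin(a)^2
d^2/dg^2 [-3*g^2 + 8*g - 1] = -6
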